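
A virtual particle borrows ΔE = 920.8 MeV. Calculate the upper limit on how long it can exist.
3.574 × 10^-25 s

Using the energy-time uncertainty principle:
ΔEΔt ≥ ℏ/2

For a virtual particle borrowing energy ΔE, the maximum lifetime is:
Δt_max = ℏ/(2ΔE)

Converting energy:
ΔE = 920.8 MeV = 1.475e-10 J

Δt_max = (1.055e-34 J·s) / (2 × 1.475e-10 J)
Δt_max = 3.574e-25 s = 3.574 × 10^-25 s

Virtual particles with higher borrowed energy exist for shorter times.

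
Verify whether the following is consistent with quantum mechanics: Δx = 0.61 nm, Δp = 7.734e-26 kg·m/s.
No, it violates the uncertainty principle (impossible measurement).

Calculate the product ΔxΔp:
ΔxΔp = (6.100e-10 m) × (7.734e-26 kg·m/s)
ΔxΔp = 4.718e-35 J·s

Compare to the minimum allowed value ℏ/2:
ℏ/2 = 5.273e-35 J·s

Since ΔxΔp = 4.718e-35 J·s < 5.273e-35 J·s = ℏ/2,
the measurement violates the uncertainty principle.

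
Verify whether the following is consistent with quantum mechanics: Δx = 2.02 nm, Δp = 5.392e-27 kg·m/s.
No, it violates the uncertainty principle (impossible measurement).

Calculate the product ΔxΔp:
ΔxΔp = (2.020e-09 m) × (5.392e-27 kg·m/s)
ΔxΔp = 1.089e-35 J·s

Compare to the minimum allowed value ℏ/2:
ℏ/2 = 5.273e-35 J·s

Since ΔxΔp = 1.089e-35 J·s < 5.273e-35 J·s = ℏ/2,
the measurement violates the uncertainty principle.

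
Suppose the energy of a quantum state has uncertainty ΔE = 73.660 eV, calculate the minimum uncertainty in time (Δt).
4.468 as

Using the energy-time uncertainty principle:
ΔEΔt ≥ ℏ/2

The minimum uncertainty in time is:
Δt_min = ℏ/(2ΔE)
Δt_min = (1.055e-34 J·s) / (2 × 1.180e-17 J)
Δt_min = 4.468e-18 s = 4.468 as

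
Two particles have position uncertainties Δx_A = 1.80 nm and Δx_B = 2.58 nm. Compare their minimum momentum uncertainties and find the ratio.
Particle A has the larger minimum momentum uncertainty, by a factor of 1.43.

For each particle, the minimum momentum uncertainty is Δp_min = ℏ/(2Δx):

Particle A: Δp_A = ℏ/(2×1.800e-09 m) = 2.929e-26 kg·m/s
Particle B: Δp_B = ℏ/(2×2.580e-09 m) = 2.044e-26 kg·m/s

Ratio: Δp_A/Δp_B = 1.43

Since Δp_min ∝ 1/Δx, the particle with smaller position uncertainty (A) has larger momentum uncertainty.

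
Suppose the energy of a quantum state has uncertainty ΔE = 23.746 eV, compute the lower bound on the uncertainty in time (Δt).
13.859 as

Using the energy-time uncertainty principle:
ΔEΔt ≥ ℏ/2

The minimum uncertainty in time is:
Δt_min = ℏ/(2ΔE)
Δt_min = (1.055e-34 J·s) / (2 × 3.805e-18 J)
Δt_min = 1.386e-17 s = 13.859 as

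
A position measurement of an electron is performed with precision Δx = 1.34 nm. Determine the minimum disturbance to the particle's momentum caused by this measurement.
3.935 × 10^-26 kg·m/s

The uncertainty principle implies that measuring position disturbs momentum:
ΔxΔp ≥ ℏ/2

When we measure position with precision Δx, we necessarily introduce a momentum uncertainty:
Δp ≥ ℏ/(2Δx)
Δp_min = (1.055e-34 J·s) / (2 × 1.340e-09 m)
Δp_min = 3.935e-26 kg·m/s

The more precisely we measure position, the greater the momentum disturbance.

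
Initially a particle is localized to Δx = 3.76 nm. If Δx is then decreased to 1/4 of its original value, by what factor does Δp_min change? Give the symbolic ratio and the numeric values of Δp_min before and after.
Original Δp_min = 1.402 × 10^-26 kg·m/s; new Δp'_min = 5.609 × 10^-26 kg·m/s; ratio Δp'_min/Δp_min = 4.

From the uncertainty principle ΔxΔp ≥ ℏ/2, the minimum momentum uncertainty is Δp_min = ℏ/(2Δx).

Original (Δx = 3.76 nm = 3.760e-09 m):
Δp_min = (1.055e-34 J·s)/(2 × 3.760e-09 m) = 1.402e-26 kg·m/s

When Δx → (1/4)Δx:
Δp'_min = ℏ/(2 × (1/4)Δx) = 4 × ℏ/(2Δx) = 4 × Δp_min
Δp'_min = 4 × 1.402e-26 kg·m/s = 5.609e-26 kg·m/s

Since Δp_min ∝ 1/Δx, when Δx is decreased to 1/4 of its original value, Δp_min increases to 4 times its original value.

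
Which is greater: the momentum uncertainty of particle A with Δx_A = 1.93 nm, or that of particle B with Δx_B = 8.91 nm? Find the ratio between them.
Particle A has the larger minimum momentum uncertainty, by a factor of 4.62.

For each particle, the minimum momentum uncertainty is Δp_min = ℏ/(2Δx):

Particle A: Δp_A = ℏ/(2×1.930e-09 m) = 2.732e-26 kg·m/s
Particle B: Δp_B = ℏ/(2×8.910e-09 m) = 5.918e-27 kg·m/s

Ratio: Δp_A/Δp_B = 4.62

Since Δp_min ∝ 1/Δx, the particle with smaller position uncertainty (A) has larger momentum uncertainty.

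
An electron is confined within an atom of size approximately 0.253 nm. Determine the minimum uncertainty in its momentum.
2.084 × 10^-25 kg·m/s

Using the Heisenberg uncertainty principle:
ΔxΔp ≥ ℏ/2

With Δx ≈ L = 2.530e-10 m (the confinement size):
Δp_min = ℏ/(2Δx)
Δp_min = (1.055e-34 J·s) / (2 × 2.530e-10 m)
Δp_min = 2.084e-25 kg·m/s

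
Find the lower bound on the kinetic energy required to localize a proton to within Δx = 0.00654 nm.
121.283 meV

Localizing a particle requires giving it sufficient momentum uncertainty:

1. From uncertainty principle: Δp ≥ ℏ/(2Δx)
   Δp_min = (1.055e-34 J·s) / (2 × 6.540e-12 m)
   Δp_min = 8.062e-24 kg·m/s

2. This momentum uncertainty corresponds to kinetic energy:
   KE ≈ (Δp)²/(2m) = (8.062e-24)²/(2 × 1.673e-27 kg)
   KE = 1.943e-20 J = 121.283 meV

Tighter localization requires more energy.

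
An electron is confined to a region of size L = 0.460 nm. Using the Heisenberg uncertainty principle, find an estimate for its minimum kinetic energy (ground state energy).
45.014 meV

Using the uncertainty principle to estimate ground state energy:

1. The position uncertainty is approximately the confinement size:
   Δx ≈ L = 4.600e-10 m

2. From ΔxΔp ≥ ℏ/2, the minimum momentum uncertainty is:
   Δp ≈ ℏ/(2L) = 1.146e-25 kg·m/s

3. The kinetic energy is approximately:
   KE ≈ (Δp)²/(2m) = (1.146e-25)²/(2 × 9.109e-31 kg)
   KE ≈ 7.212e-21 J = 45.014 meV

This is an order-of-magnitude estimate of the ground state energy.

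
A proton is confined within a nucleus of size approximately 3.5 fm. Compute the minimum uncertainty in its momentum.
1.507 × 10^-20 kg·m/s

Using the Heisenberg uncertainty principle:
ΔxΔp ≥ ℏ/2

With Δx ≈ L = 3.500e-15 m (the confinement size):
Δp_min = ℏ/(2Δx)
Δp_min = (1.055e-34 J·s) / (2 × 3.500e-15 m)
Δp_min = 1.507e-20 kg·m/s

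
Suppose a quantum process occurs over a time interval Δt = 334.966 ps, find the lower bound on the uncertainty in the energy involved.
982.506 neV

Using the energy-time uncertainty principle:
ΔEΔt ≥ ℏ/2

The minimum uncertainty in energy is:
ΔE_min = ℏ/(2Δt)
ΔE_min = (1.055e-34 J·s) / (2 × 3.350e-10 s)
ΔE_min = 1.574e-25 J = 982.506 neV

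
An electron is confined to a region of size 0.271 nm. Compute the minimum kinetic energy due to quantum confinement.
129.695 meV

Using the uncertainty principle:

1. Position uncertainty: Δx ≈ 2.710e-10 m
2. Minimum momentum uncertainty: Δp = ℏ/(2Δx) = 1.946e-25 kg·m/s
3. Minimum kinetic energy:
   KE = (Δp)²/(2m) = (1.946e-25)²/(2 × 9.109e-31 kg)
   KE = 2.078e-20 J = 129.695 meV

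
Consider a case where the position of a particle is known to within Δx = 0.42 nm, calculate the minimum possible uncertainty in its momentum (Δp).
1.255 × 10^-25 kg·m/s

Using the Heisenberg uncertainty principle:
ΔxΔp ≥ ℏ/2

The minimum uncertainty in momentum is:
Δp_min = ℏ/(2Δx)
Δp_min = (1.055e-34 J·s) / (2 × 4.200e-10 m)
Δp_min = 1.255e-25 kg·m/s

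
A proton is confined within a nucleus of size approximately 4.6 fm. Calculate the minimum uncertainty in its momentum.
1.146 × 10^-20 kg·m/s

Using the Heisenberg uncertainty principle:
ΔxΔp ≥ ℏ/2

With Δx ≈ L = 4.600e-15 m (the confinement size):
Δp_min = ℏ/(2Δx)
Δp_min = (1.055e-34 J·s) / (2 × 4.600e-15 m)
Δp_min = 1.146e-20 kg·m/s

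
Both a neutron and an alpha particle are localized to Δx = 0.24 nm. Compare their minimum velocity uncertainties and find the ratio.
The neutron has the larger minimum velocity uncertainty, by a ratio of 4.0.

For both particles, Δp_min = ℏ/(2Δx) = 2.197e-25 kg·m/s (same for both).

The velocity uncertainty is Δv = Δp/m:
- neutron: Δv = 2.197e-25 / 1.675e-27 = 1.312e+02 m/s = 131.171 m/s
- alpha particle: Δv = 2.197e-25 / 6.645e-27 = 3.306e+01 m/s = 33.065 m/s

Ratio: 1.312e+02 / 3.306e+01 = 4.0

The lighter particle has larger velocity uncertainty because Δv ∝ 1/m.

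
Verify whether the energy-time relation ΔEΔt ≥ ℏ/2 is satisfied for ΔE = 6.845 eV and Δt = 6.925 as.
No, it violates the uncertainty relation.

Calculate the product ΔEΔt:
ΔE = 6.845 eV = 1.097e-18 J
ΔEΔt = (1.097e-18 J) × (6.925e-18 s)
ΔEΔt = 7.595e-36 J·s

Compare to the minimum allowed value ℏ/2:
ℏ/2 = 5.273e-35 J·s

Since ΔEΔt = 7.595e-36 J·s < 5.273e-35 J·s = ℏ/2,
this violates the uncertainty relation.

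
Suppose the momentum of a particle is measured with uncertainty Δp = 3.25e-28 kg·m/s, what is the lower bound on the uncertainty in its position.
162.242 nm

Using the Heisenberg uncertainty principle:
ΔxΔp ≥ ℏ/2

The minimum uncertainty in position is:
Δx_min = ℏ/(2Δp)
Δx_min = (1.055e-34 J·s) / (2 × 3.250e-28 kg·m/s)
Δx_min = 1.622e-07 m = 162.242 nm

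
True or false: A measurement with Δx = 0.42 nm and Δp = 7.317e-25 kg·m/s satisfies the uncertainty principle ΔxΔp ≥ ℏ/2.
Yes, it satisfies the uncertainty principle.

Calculate the product ΔxΔp:
ΔxΔp = (4.200e-10 m) × (7.317e-25 kg·m/s)
ΔxΔp = 3.073e-34 J·s

Compare to the minimum allowed value ℏ/2:
ℏ/2 = 5.273e-35 J·s

Since ΔxΔp = 3.073e-34 J·s ≥ 5.273e-35 J·s = ℏ/2,
the measurement satisfies the uncertainty principle.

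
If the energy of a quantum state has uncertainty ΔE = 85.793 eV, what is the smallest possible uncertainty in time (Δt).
3.836 as

Using the energy-time uncertainty principle:
ΔEΔt ≥ ℏ/2

The minimum uncertainty in time is:
Δt_min = ℏ/(2ΔE)
Δt_min = (1.055e-34 J·s) / (2 × 1.375e-17 J)
Δt_min = 3.836e-18 s = 3.836 as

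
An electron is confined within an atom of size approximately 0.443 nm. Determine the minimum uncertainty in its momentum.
1.190 × 10^-25 kg·m/s

Using the Heisenberg uncertainty principle:
ΔxΔp ≥ ℏ/2

With Δx ≈ L = 4.430e-10 m (the confinement size):
Δp_min = ℏ/(2Δx)
Δp_min = (1.055e-34 J·s) / (2 × 4.430e-10 m)
Δp_min = 1.190e-25 kg·m/s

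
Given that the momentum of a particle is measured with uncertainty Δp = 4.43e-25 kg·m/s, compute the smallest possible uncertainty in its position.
119.026 pm

Using the Heisenberg uncertainty principle:
ΔxΔp ≥ ℏ/2

The minimum uncertainty in position is:
Δx_min = ℏ/(2Δp)
Δx_min = (1.055e-34 J·s) / (2 × 4.430e-25 kg·m/s)
Δx_min = 1.190e-10 m = 119.026 pm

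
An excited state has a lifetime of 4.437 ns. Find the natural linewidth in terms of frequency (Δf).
17.935 MHz

Using the energy-time uncertainty principle and E = hf:
ΔEΔt ≥ ℏ/2
hΔf·Δt ≥ ℏ/2

The minimum frequency uncertainty is:
Δf = ℏ/(2hτ) = 1/(4πτ)
Δf = 1/(4π × 4.437e-09 s)
Δf = 1.793e+07 Hz = 17.935 MHz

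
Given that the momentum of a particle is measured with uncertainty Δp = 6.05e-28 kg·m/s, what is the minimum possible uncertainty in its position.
87.155 nm

Using the Heisenberg uncertainty principle:
ΔxΔp ≥ ℏ/2

The minimum uncertainty in position is:
Δx_min = ℏ/(2Δp)
Δx_min = (1.055e-34 J·s) / (2 × 6.050e-28 kg·m/s)
Δx_min = 8.715e-08 m = 87.155 nm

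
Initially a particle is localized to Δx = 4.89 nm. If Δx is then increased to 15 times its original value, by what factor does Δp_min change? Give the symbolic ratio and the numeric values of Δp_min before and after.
Original Δp_min = 1.078 × 10^-26 kg·m/s; new Δp'_min = 7.189 × 10^-28 kg·m/s; ratio Δp'_min/Δp_min = 1/15.

From the uncertainty principle ΔxΔp ≥ ℏ/2, the minimum momentum uncertainty is Δp_min = ℏ/(2Δx).

Original (Δx = 4.89 nm = 4.890e-09 m):
Δp_min = (1.055e-34 J·s)/(2 × 4.890e-09 m) = 1.078e-26 kg·m/s

When Δx → 15Δx:
Δp'_min = ℏ/(2 × 15Δx) = (1/15) × ℏ/(2Δx) = (1/15) × Δp_min
Δp'_min = 1/15 × 1.078e-26 kg·m/s = 7.189e-28 kg·m/s

Since Δp_min ∝ 1/Δx, when Δx is increased to 15 times its original value, Δp_min decreases to 1/15 of its original value.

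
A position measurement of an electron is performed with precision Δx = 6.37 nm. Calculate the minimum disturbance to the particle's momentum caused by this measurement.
8.278 × 10^-27 kg·m/s

The uncertainty principle implies that measuring position disturbs momentum:
ΔxΔp ≥ ℏ/2

When we measure position with precision Δx, we necessarily introduce a momentum uncertainty:
Δp ≥ ℏ/(2Δx)
Δp_min = (1.055e-34 J·s) / (2 × 6.370e-09 m)
Δp_min = 8.278e-27 kg·m/s

The more precisely we measure position, the greater the momentum disturbance.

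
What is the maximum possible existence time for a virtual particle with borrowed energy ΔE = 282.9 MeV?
1.163 ys

Using the energy-time uncertainty principle:
ΔEΔt ≥ ℏ/2

For a virtual particle borrowing energy ΔE, the maximum lifetime is:
Δt_max = ℏ/(2ΔE)

Converting energy:
ΔE = 282.9 MeV = 4.533e-11 J

Δt_max = (1.055e-34 J·s) / (2 × 4.533e-11 J)
Δt_max = 1.163e-24 s = 1.163 ys

Virtual particles with higher borrowed energy exist for shorter times.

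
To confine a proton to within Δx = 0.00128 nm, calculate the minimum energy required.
3.166 eV

Localizing a particle requires giving it sufficient momentum uncertainty:

1. From uncertainty principle: Δp ≥ ℏ/(2Δx)
   Δp_min = (1.055e-34 J·s) / (2 × 1.280e-12 m)
   Δp_min = 4.119e-23 kg·m/s

2. This momentum uncertainty corresponds to kinetic energy:
   KE ≈ (Δp)²/(2m) = (4.119e-23)²/(2 × 1.673e-27 kg)
   KE = 5.073e-19 J = 3.166 eV

Tighter localization requires more energy.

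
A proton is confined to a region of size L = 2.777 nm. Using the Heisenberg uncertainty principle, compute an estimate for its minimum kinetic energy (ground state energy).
672.671 neV

Using the uncertainty principle to estimate ground state energy:

1. The position uncertainty is approximately the confinement size:
   Δx ≈ L = 2.777e-09 m

2. From ΔxΔp ≥ ℏ/2, the minimum momentum uncertainty is:
   Δp ≈ ℏ/(2L) = 1.899e-26 kg·m/s

3. The kinetic energy is approximately:
   KE ≈ (Δp)²/(2m) = (1.899e-26)²/(2 × 1.673e-27 kg)
   KE ≈ 1.078e-25 J = 672.671 neV

This is an order-of-magnitude estimate of the ground state energy.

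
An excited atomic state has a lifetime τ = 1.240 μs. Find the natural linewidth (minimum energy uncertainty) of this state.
265.408 peV

Using the energy-time uncertainty principle:
ΔEΔt ≥ ℏ/2

The lifetime τ represents the time uncertainty Δt.
The natural linewidth (minimum energy uncertainty) is:

ΔE = ℏ/(2τ)
ΔE = (1.055e-34 J·s) / (2 × 1.240e-06 s)
ΔE = 4.252e-29 J = 265.408 peV

This natural linewidth limits the precision of spectroscopic measurements.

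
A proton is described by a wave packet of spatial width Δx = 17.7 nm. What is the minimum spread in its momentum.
2.979 × 10^-27 kg·m/s

For a wave packet, the spatial width Δx and momentum spread Δp are related by the uncertainty principle:
ΔxΔp ≥ ℏ/2

The minimum momentum spread is:
Δp_min = ℏ/(2Δx)
Δp_min = (1.055e-34 J·s) / (2 × 1.770e-08 m)
Δp_min = 2.979e-27 kg·m/s

A wave packet cannot have both a well-defined position and well-defined momentum.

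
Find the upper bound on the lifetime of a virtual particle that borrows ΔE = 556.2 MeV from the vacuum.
5.917 × 10^-25 s

Using the energy-time uncertainty principle:
ΔEΔt ≥ ℏ/2

For a virtual particle borrowing energy ΔE, the maximum lifetime is:
Δt_max = ℏ/(2ΔE)

Converting energy:
ΔE = 556.2 MeV = 8.911e-11 J

Δt_max = (1.055e-34 J·s) / (2 × 8.911e-11 J)
Δt_max = 5.917e-25 s = 5.917 × 10^-25 s

Virtual particles with higher borrowed energy exist for shorter times.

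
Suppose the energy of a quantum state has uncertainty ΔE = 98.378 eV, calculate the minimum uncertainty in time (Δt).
3.345 as

Using the energy-time uncertainty principle:
ΔEΔt ≥ ℏ/2

The minimum uncertainty in time is:
Δt_min = ℏ/(2ΔE)
Δt_min = (1.055e-34 J·s) / (2 × 1.576e-17 J)
Δt_min = 3.345e-18 s = 3.345 as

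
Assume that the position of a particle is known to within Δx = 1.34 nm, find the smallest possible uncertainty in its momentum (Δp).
3.935 × 10^-26 kg·m/s

Using the Heisenberg uncertainty principle:
ΔxΔp ≥ ℏ/2

The minimum uncertainty in momentum is:
Δp_min = ℏ/(2Δx)
Δp_min = (1.055e-34 J·s) / (2 × 1.340e-09 m)
Δp_min = 3.935e-26 kg·m/s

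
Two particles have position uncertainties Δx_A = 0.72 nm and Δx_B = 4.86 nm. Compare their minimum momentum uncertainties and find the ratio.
Particle A has the larger minimum momentum uncertainty, by a factor of 6.75.

For each particle, the minimum momentum uncertainty is Δp_min = ℏ/(2Δx):

Particle A: Δp_A = ℏ/(2×7.200e-10 m) = 7.323e-26 kg·m/s
Particle B: Δp_B = ℏ/(2×4.860e-09 m) = 1.085e-26 kg·m/s

Ratio: Δp_A/Δp_B = 6.75

Since Δp_min ∝ 1/Δx, the particle with smaller position uncertainty (A) has larger momentum uncertainty.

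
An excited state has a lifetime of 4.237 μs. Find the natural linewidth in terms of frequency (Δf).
18.782 kHz

Using the energy-time uncertainty principle and E = hf:
ΔEΔt ≥ ℏ/2
hΔf·Δt ≥ ℏ/2

The minimum frequency uncertainty is:
Δf = ℏ/(2hτ) = 1/(4πτ)
Δf = 1/(4π × 4.237e-06 s)
Δf = 1.878e+04 Hz = 18.782 kHz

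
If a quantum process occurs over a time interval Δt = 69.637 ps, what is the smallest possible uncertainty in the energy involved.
4.726 μeV

Using the energy-time uncertainty principle:
ΔEΔt ≥ ℏ/2

The minimum uncertainty in energy is:
ΔE_min = ℏ/(2Δt)
ΔE_min = (1.055e-34 J·s) / (2 × 6.964e-11 s)
ΔE_min = 7.572e-25 J = 4.726 μeV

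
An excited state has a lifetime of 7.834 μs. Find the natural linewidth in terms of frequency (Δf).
10.158 kHz

Using the energy-time uncertainty principle and E = hf:
ΔEΔt ≥ ℏ/2
hΔf·Δt ≥ ℏ/2

The minimum frequency uncertainty is:
Δf = ℏ/(2hτ) = 1/(4πτ)
Δf = 1/(4π × 7.834e-06 s)
Δf = 1.016e+04 Hz = 10.158 kHz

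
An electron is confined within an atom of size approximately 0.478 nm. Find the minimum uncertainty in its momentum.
1.103 × 10^-25 kg·m/s

Using the Heisenberg uncertainty principle:
ΔxΔp ≥ ℏ/2

With Δx ≈ L = 4.780e-10 m (the confinement size):
Δp_min = ℏ/(2Δx)
Δp_min = (1.055e-34 J·s) / (2 × 4.780e-10 m)
Δp_min = 1.103e-25 kg·m/s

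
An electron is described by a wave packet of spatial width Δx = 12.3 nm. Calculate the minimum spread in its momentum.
4.287 × 10^-27 kg·m/s

For a wave packet, the spatial width Δx and momentum spread Δp are related by the uncertainty principle:
ΔxΔp ≥ ℏ/2

The minimum momentum spread is:
Δp_min = ℏ/(2Δx)
Δp_min = (1.055e-34 J·s) / (2 × 1.230e-08 m)
Δp_min = 4.287e-27 kg·m/s

A wave packet cannot have both a well-defined position and well-defined momentum.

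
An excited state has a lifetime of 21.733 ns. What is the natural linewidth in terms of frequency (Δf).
3.662 MHz

Using the energy-time uncertainty principle and E = hf:
ΔEΔt ≥ ℏ/2
hΔf·Δt ≥ ℏ/2

The minimum frequency uncertainty is:
Δf = ℏ/(2hτ) = 1/(4πτ)
Δf = 1/(4π × 2.173e-08 s)
Δf = 3.662e+06 Hz = 3.662 MHz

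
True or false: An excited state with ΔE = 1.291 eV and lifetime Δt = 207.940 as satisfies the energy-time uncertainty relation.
No, it violates the uncertainty relation.

Calculate the product ΔEΔt:
ΔE = 1.291 eV = 2.068e-19 J
ΔEΔt = (2.068e-19 J) × (2.079e-16 s)
ΔEΔt = 4.301e-35 J·s

Compare to the minimum allowed value ℏ/2:
ℏ/2 = 5.273e-35 J·s

Since ΔEΔt = 4.301e-35 J·s < 5.273e-35 J·s = ℏ/2,
this violates the uncertainty relation.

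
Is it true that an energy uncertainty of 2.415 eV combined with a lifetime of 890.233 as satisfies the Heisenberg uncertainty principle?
Yes, it satisfies the uncertainty relation.

Calculate the product ΔEΔt:
ΔE = 2.415 eV = 3.869e-19 J
ΔEΔt = (3.869e-19 J) × (8.902e-16 s)
ΔEΔt = 3.445e-34 J·s

Compare to the minimum allowed value ℏ/2:
ℏ/2 = 5.273e-35 J·s

Since ΔEΔt = 3.445e-34 J·s ≥ 5.273e-35 J·s = ℏ/2,
this satisfies the uncertainty relation.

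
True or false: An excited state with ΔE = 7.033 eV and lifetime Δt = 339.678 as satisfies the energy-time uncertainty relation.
Yes, it satisfies the uncertainty relation.

Calculate the product ΔEΔt:
ΔE = 7.033 eV = 1.127e-18 J
ΔEΔt = (1.127e-18 J) × (3.397e-16 s)
ΔEΔt = 3.828e-34 J·s

Compare to the minimum allowed value ℏ/2:
ℏ/2 = 5.273e-35 J·s

Since ΔEΔt = 3.828e-34 J·s ≥ 5.273e-35 J·s = ℏ/2,
this satisfies the uncertainty relation.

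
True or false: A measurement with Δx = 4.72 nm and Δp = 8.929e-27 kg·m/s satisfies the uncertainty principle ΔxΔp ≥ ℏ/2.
No, it violates the uncertainty principle (impossible measurement).

Calculate the product ΔxΔp:
ΔxΔp = (4.720e-09 m) × (8.929e-27 kg·m/s)
ΔxΔp = 4.214e-35 J·s

Compare to the minimum allowed value ℏ/2:
ℏ/2 = 5.273e-35 J·s

Since ΔxΔp = 4.214e-35 J·s < 5.273e-35 J·s = ℏ/2,
the measurement violates the uncertainty principle.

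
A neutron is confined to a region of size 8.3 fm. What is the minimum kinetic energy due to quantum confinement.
75.197 keV

Using the uncertainty principle:

1. Position uncertainty: Δx ≈ 8.300e-15 m
2. Minimum momentum uncertainty: Δp = ℏ/(2Δx) = 6.353e-21 kg·m/s
3. Minimum kinetic energy:
   KE = (Δp)²/(2m) = (6.353e-21)²/(2 × 1.675e-27 kg)
   KE = 1.205e-14 J = 75.197 keV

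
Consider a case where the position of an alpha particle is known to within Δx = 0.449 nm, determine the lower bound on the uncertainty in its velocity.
17.674 m/s

Using the Heisenberg uncertainty principle and Δp = mΔv:
ΔxΔp ≥ ℏ/2
Δx(mΔv) ≥ ℏ/2

The minimum uncertainty in velocity is:
Δv_min = ℏ/(2mΔx)
Δv_min = (1.055e-34 J·s) / (2 × 6.645e-27 kg × 4.490e-10 m)
Δv_min = 1.767e+01 m/s = 17.674 m/s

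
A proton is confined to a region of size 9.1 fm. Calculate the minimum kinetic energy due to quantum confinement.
62.643 keV

Using the uncertainty principle:

1. Position uncertainty: Δx ≈ 9.100e-15 m
2. Minimum momentum uncertainty: Δp = ℏ/(2Δx) = 5.794e-21 kg·m/s
3. Minimum kinetic energy:
   KE = (Δp)²/(2m) = (5.794e-21)²/(2 × 1.673e-27 kg)
   KE = 1.004e-14 J = 62.643 keV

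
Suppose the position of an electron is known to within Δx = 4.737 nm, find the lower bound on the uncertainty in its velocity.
12.220 km/s

Using the Heisenberg uncertainty principle and Δp = mΔv:
ΔxΔp ≥ ℏ/2
Δx(mΔv) ≥ ℏ/2

The minimum uncertainty in velocity is:
Δv_min = ℏ/(2mΔx)
Δv_min = (1.055e-34 J·s) / (2 × 9.109e-31 kg × 4.737e-09 m)
Δv_min = 1.222e+04 m/s = 12.220 km/s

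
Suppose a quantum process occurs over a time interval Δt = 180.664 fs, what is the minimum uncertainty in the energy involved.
1.822 meV

Using the energy-time uncertainty principle:
ΔEΔt ≥ ℏ/2

The minimum uncertainty in energy is:
ΔE_min = ℏ/(2Δt)
ΔE_min = (1.055e-34 J·s) / (2 × 1.807e-13 s)
ΔE_min = 2.919e-22 J = 1.822 meV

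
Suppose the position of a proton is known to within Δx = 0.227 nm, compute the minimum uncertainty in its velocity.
138.875 m/s

Using the Heisenberg uncertainty principle and Δp = mΔv:
ΔxΔp ≥ ℏ/2
Δx(mΔv) ≥ ℏ/2

The minimum uncertainty in velocity is:
Δv_min = ℏ/(2mΔx)
Δv_min = (1.055e-34 J·s) / (2 × 1.673e-27 kg × 2.270e-10 m)
Δv_min = 1.389e+02 m/s = 138.875 m/s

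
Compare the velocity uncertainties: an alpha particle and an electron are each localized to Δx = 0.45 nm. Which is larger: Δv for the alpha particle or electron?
The electron has the larger minimum velocity uncertainty, by a ratio of 7294.3.

For both particles, Δp_min = ℏ/(2Δx) = 1.172e-25 kg·m/s (same for both).

The velocity uncertainty is Δv = Δp/m:
- alpha particle: Δv = 1.172e-25 / 6.645e-27 = 1.763e+01 m/s = 17.634 m/s
- electron: Δv = 1.172e-25 / 9.109e-31 = 1.286e+05 m/s = 128.631 km/s

Ratio: 1.286e+05 / 1.763e+01 = 7294.3

The lighter particle has larger velocity uncertainty because Δv ∝ 1/m.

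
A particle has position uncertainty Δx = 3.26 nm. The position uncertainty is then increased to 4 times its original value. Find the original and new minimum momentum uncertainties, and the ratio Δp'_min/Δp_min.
Original Δp_min = 1.617 × 10^-26 kg·m/s; new Δp'_min = 4.044 × 10^-27 kg·m/s; ratio Δp'_min/Δp_min = 1/4.

From the uncertainty principle ΔxΔp ≥ ℏ/2, the minimum momentum uncertainty is Δp_min = ℏ/(2Δx).

Original (Δx = 3.26 nm = 3.260e-09 m):
Δp_min = (1.055e-34 J·s)/(2 × 3.260e-09 m) = 1.617e-26 kg·m/s

When Δx → 4Δx:
Δp'_min = ℏ/(2 × 4Δx) = (1/4) × ℏ/(2Δx) = (1/4) × Δp_min
Δp'_min = 1/4 × 1.617e-26 kg·m/s = 4.044e-27 kg·m/s

Since Δp_min ∝ 1/Δx, when Δx is increased to 4 times its original value, Δp_min decreases to 1/4 of its original value.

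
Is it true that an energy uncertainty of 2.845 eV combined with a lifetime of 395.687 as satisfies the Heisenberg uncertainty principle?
Yes, it satisfies the uncertainty relation.

Calculate the product ΔEΔt:
ΔE = 2.845 eV = 4.558e-19 J
ΔEΔt = (4.558e-19 J) × (3.957e-16 s)
ΔEΔt = 1.804e-34 J·s

Compare to the minimum allowed value ℏ/2:
ℏ/2 = 5.273e-35 J·s

Since ΔEΔt = 1.804e-34 J·s ≥ 5.273e-35 J·s = ℏ/2,
this satisfies the uncertainty relation.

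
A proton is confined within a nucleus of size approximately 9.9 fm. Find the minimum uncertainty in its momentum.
5.326 × 10^-21 kg·m/s

Using the Heisenberg uncertainty principle:
ΔxΔp ≥ ℏ/2

With Δx ≈ L = 9.900e-15 m (the confinement size):
Δp_min = ℏ/(2Δx)
Δp_min = (1.055e-34 J·s) / (2 × 9.900e-15 m)
Δp_min = 5.326e-21 kg·m/s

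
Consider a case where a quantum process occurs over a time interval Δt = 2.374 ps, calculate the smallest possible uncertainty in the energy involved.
138.629 μeV

Using the energy-time uncertainty principle:
ΔEΔt ≥ ℏ/2

The minimum uncertainty in energy is:
ΔE_min = ℏ/(2Δt)
ΔE_min = (1.055e-34 J·s) / (2 × 2.374e-12 s)
ΔE_min = 2.221e-23 J = 138.629 μeV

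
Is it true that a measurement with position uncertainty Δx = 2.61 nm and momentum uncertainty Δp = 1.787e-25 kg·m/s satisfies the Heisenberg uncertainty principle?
Yes, it satisfies the uncertainty principle.

Calculate the product ΔxΔp:
ΔxΔp = (2.610e-09 m) × (1.787e-25 kg·m/s)
ΔxΔp = 4.664e-34 J·s

Compare to the minimum allowed value ℏ/2:
ℏ/2 = 5.273e-35 J·s

Since ΔxΔp = 4.664e-34 J·s ≥ 5.273e-35 J·s = ℏ/2,
the measurement satisfies the uncertainty principle.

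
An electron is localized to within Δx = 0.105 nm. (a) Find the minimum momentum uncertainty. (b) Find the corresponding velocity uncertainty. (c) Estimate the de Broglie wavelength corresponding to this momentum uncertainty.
(a) Δp_min = 5.022 × 10^-25 kg·m/s
(b) Δv_min = 551.274 km/s
(c) λ_dB = 1.319 nm

Step-by-step:

(a) From the uncertainty principle:
Δp_min = ℏ/(2Δx) = (1.055e-34 J·s)/(2 × 1.050e-10 m) = 5.022e-25 kg·m/s

(b) The velocity uncertainty:
Δv = Δp/m = (5.022e-25 kg·m/s)/(9.109e-31 kg) = 5.513e+05 m/s = 551.274 km/s

(c) The de Broglie wavelength for this momentum:
λ = h/p = (6.626e-34 J·s)/(5.022e-25 kg·m/s) = 1.319e-09 m = 1.319 nm

Note: The de Broglie wavelength is comparable to the localization size, as expected from wave-particle duality.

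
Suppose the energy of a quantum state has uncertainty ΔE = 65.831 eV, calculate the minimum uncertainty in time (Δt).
4.999 as

Using the energy-time uncertainty principle:
ΔEΔt ≥ ℏ/2

The minimum uncertainty in time is:
Δt_min = ℏ/(2ΔE)
Δt_min = (1.055e-34 J·s) / (2 × 1.055e-17 J)
Δt_min = 4.999e-18 s = 4.999 as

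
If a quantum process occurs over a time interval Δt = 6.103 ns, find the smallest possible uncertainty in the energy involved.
53.925 neV

Using the energy-time uncertainty principle:
ΔEΔt ≥ ℏ/2

The minimum uncertainty in energy is:
ΔE_min = ℏ/(2Δt)
ΔE_min = (1.055e-34 J·s) / (2 × 6.103e-09 s)
ΔE_min = 8.640e-27 J = 53.925 neV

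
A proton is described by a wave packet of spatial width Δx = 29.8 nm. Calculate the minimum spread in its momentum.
1.769 × 10^-27 kg·m/s

For a wave packet, the spatial width Δx and momentum spread Δp are related by the uncertainty principle:
ΔxΔp ≥ ℏ/2

The minimum momentum spread is:
Δp_min = ℏ/(2Δx)
Δp_min = (1.055e-34 J·s) / (2 × 2.980e-08 m)
Δp_min = 1.769e-27 kg·m/s

A wave packet cannot have both a well-defined position and well-defined momentum.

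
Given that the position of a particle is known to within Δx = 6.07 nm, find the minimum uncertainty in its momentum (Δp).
8.687 × 10^-27 kg·m/s

Using the Heisenberg uncertainty principle:
ΔxΔp ≥ ℏ/2

The minimum uncertainty in momentum is:
Δp_min = ℏ/(2Δx)
Δp_min = (1.055e-34 J·s) / (2 × 6.070e-09 m)
Δp_min = 8.687e-27 kg·m/s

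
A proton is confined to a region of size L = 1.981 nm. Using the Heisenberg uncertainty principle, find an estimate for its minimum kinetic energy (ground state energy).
1.322 μeV

Using the uncertainty principle to estimate ground state energy:

1. The position uncertainty is approximately the confinement size:
   Δx ≈ L = 1.981e-09 m

2. From ΔxΔp ≥ ℏ/2, the minimum momentum uncertainty is:
   Δp ≈ ℏ/(2L) = 2.662e-26 kg·m/s

3. The kinetic energy is approximately:
   KE ≈ (Δp)²/(2m) = (2.662e-26)²/(2 × 1.673e-27 kg)
   KE ≈ 2.118e-25 J = 1.322 μeV

This is an order-of-magnitude estimate of the ground state energy.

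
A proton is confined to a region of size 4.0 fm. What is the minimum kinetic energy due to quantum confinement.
324.216 keV

Using the uncertainty principle:

1. Position uncertainty: Δx ≈ 4.000e-15 m
2. Minimum momentum uncertainty: Δp = ℏ/(2Δx) = 1.318e-20 kg·m/s
3. Minimum kinetic energy:
   KE = (Δp)²/(2m) = (1.318e-20)²/(2 × 1.673e-27 kg)
   KE = 5.195e-14 J = 324.216 keV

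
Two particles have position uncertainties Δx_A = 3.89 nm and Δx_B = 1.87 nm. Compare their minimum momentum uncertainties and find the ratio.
Particle B has the larger minimum momentum uncertainty, by a factor of 2.08.

For each particle, the minimum momentum uncertainty is Δp_min = ℏ/(2Δx):

Particle A: Δp_A = ℏ/(2×3.890e-09 m) = 1.355e-26 kg·m/s
Particle B: Δp_B = ℏ/(2×1.870e-09 m) = 2.820e-26 kg·m/s

Ratio: Δp_B/Δp_A = 2.08

Since Δp_min ∝ 1/Δx, the particle with smaller position uncertainty (B) has larger momentum uncertainty.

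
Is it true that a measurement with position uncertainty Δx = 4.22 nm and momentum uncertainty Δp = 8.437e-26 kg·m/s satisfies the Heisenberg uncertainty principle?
Yes, it satisfies the uncertainty principle.

Calculate the product ΔxΔp:
ΔxΔp = (4.220e-09 m) × (8.437e-26 kg·m/s)
ΔxΔp = 3.560e-34 J·s

Compare to the minimum allowed value ℏ/2:
ℏ/2 = 5.273e-35 J·s

Since ΔxΔp = 3.560e-34 J·s ≥ 5.273e-35 J·s = ℏ/2,
the measurement satisfies the uncertainty principle.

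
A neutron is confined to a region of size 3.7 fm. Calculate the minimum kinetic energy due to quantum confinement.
378.401 keV

Using the uncertainty principle:

1. Position uncertainty: Δx ≈ 3.700e-15 m
2. Minimum momentum uncertainty: Δp = ℏ/(2Δx) = 1.425e-20 kg·m/s
3. Minimum kinetic energy:
   KE = (Δp)²/(2m) = (1.425e-20)²/(2 × 1.675e-27 kg)
   KE = 6.063e-14 J = 378.401 keV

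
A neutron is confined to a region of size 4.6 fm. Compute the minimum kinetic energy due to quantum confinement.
244.816 keV

Using the uncertainty principle:

1. Position uncertainty: Δx ≈ 4.600e-15 m
2. Minimum momentum uncertainty: Δp = ℏ/(2Δx) = 1.146e-20 kg·m/s
3. Minimum kinetic energy:
   KE = (Δp)²/(2m) = (1.146e-20)²/(2 × 1.675e-27 kg)
   KE = 3.922e-14 J = 244.816 keV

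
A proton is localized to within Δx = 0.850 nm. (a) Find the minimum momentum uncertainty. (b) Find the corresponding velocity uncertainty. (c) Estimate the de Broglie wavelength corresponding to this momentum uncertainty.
(a) Δp_min = 6.203 × 10^-26 kg·m/s
(b) Δv_min = 37.088 m/s
(c) λ_dB = 10.681 nm

Step-by-step:

(a) From the uncertainty principle:
Δp_min = ℏ/(2Δx) = (1.055e-34 J·s)/(2 × 8.500e-10 m) = 6.203e-26 kg·m/s

(b) The velocity uncertainty:
Δv = Δp/m = (6.203e-26 kg·m/s)/(1.673e-27 kg) = 3.709e+01 m/s = 37.088 m/s

(c) The de Broglie wavelength for this momentum:
λ = h/p = (6.626e-34 J·s)/(6.203e-26 kg·m/s) = 1.068e-08 m = 10.681 nm

Note: The de Broglie wavelength is comparable to the localization size, as expected from wave-particle duality.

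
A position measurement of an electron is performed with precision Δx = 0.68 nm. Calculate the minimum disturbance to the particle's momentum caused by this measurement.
7.754 × 10^-26 kg·m/s

The uncertainty principle implies that measuring position disturbs momentum:
ΔxΔp ≥ ℏ/2

When we measure position with precision Δx, we necessarily introduce a momentum uncertainty:
Δp ≥ ℏ/(2Δx)
Δp_min = (1.055e-34 J·s) / (2 × 6.800e-10 m)
Δp_min = 7.754e-26 kg·m/s

The more precisely we measure position, the greater the momentum disturbance.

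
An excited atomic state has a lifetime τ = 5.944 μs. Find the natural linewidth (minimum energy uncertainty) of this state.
55.368 peV

Using the energy-time uncertainty principle:
ΔEΔt ≥ ℏ/2

The lifetime τ represents the time uncertainty Δt.
The natural linewidth (minimum energy uncertainty) is:

ΔE = ℏ/(2τ)
ΔE = (1.055e-34 J·s) / (2 × 5.944e-06 s)
ΔE = 8.871e-30 J = 55.368 peV

This natural linewidth limits the precision of spectroscopic measurements.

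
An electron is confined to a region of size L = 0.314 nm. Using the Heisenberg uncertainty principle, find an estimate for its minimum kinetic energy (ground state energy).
96.606 meV

Using the uncertainty principle to estimate ground state energy:

1. The position uncertainty is approximately the confinement size:
   Δx ≈ L = 3.140e-10 m

2. From ΔxΔp ≥ ℏ/2, the minimum momentum uncertainty is:
   Δp ≈ ℏ/(2L) = 1.679e-25 kg·m/s

3. The kinetic energy is approximately:
   KE ≈ (Δp)²/(2m) = (1.679e-25)²/(2 × 9.109e-31 kg)
   KE ≈ 1.548e-20 J = 96.606 meV

This is an order-of-magnitude estimate of the ground state energy.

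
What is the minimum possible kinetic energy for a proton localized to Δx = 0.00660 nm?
119.088 meV

Localizing a particle requires giving it sufficient momentum uncertainty:

1. From uncertainty principle: Δp ≥ ℏ/(2Δx)
   Δp_min = (1.055e-34 J·s) / (2 × 6.600e-12 m)
   Δp_min = 7.989e-24 kg·m/s

2. This momentum uncertainty corresponds to kinetic energy:
   KE ≈ (Δp)²/(2m) = (7.989e-24)²/(2 × 1.673e-27 kg)
   KE = 1.908e-20 J = 119.088 meV

Tighter localization requires more energy.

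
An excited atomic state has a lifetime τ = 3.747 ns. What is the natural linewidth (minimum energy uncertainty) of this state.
87.832 neV

Using the energy-time uncertainty principle:
ΔEΔt ≥ ℏ/2

The lifetime τ represents the time uncertainty Δt.
The natural linewidth (minimum energy uncertainty) is:

ΔE = ℏ/(2τ)
ΔE = (1.055e-34 J·s) / (2 × 3.747e-09 s)
ΔE = 1.407e-26 J = 87.832 neV

This natural linewidth limits the precision of spectroscopic measurements.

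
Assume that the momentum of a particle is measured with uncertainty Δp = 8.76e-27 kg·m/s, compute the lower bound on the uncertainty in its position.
6.019 nm

Using the Heisenberg uncertainty principle:
ΔxΔp ≥ ℏ/2

The minimum uncertainty in position is:
Δx_min = ℏ/(2Δp)
Δx_min = (1.055e-34 J·s) / (2 × 8.760e-27 kg·m/s)
Δx_min = 6.019e-09 m = 6.019 nm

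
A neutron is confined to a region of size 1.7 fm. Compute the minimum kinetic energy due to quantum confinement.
1.792 MeV

Using the uncertainty principle:

1. Position uncertainty: Δx ≈ 1.700e-15 m
2. Minimum momentum uncertainty: Δp = ℏ/(2Δx) = 3.102e-20 kg·m/s
3. Minimum kinetic energy:
   KE = (Δp)²/(2m) = (3.102e-20)²/(2 × 1.675e-27 kg)
   KE = 2.872e-13 J = 1.792 MeV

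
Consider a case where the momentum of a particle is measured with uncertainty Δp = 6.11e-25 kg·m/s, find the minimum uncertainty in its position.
86.299 pm

Using the Heisenberg uncertainty principle:
ΔxΔp ≥ ℏ/2

The minimum uncertainty in position is:
Δx_min = ℏ/(2Δp)
Δx_min = (1.055e-34 J·s) / (2 × 6.110e-25 kg·m/s)
Δx_min = 8.630e-11 m = 86.299 pm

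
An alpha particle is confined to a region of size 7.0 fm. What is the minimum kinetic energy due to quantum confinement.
26.649 keV

Using the uncertainty principle:

1. Position uncertainty: Δx ≈ 7.000e-15 m
2. Minimum momentum uncertainty: Δp = ℏ/(2Δx) = 7.533e-21 kg·m/s
3. Minimum kinetic energy:
   KE = (Δp)²/(2m) = (7.533e-21)²/(2 × 6.645e-27 kg)
   KE = 4.270e-15 J = 26.649 keV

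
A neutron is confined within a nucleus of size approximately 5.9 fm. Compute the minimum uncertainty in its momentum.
8.937 × 10^-21 kg·m/s

Using the Heisenberg uncertainty principle:
ΔxΔp ≥ ℏ/2

With Δx ≈ L = 5.900e-15 m (the confinement size):
Δp_min = ℏ/(2Δx)
Δp_min = (1.055e-34 J·s) / (2 × 5.900e-15 m)
Δp_min = 8.937e-21 kg·m/s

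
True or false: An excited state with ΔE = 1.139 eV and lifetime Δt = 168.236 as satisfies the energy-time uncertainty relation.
No, it violates the uncertainty relation.

Calculate the product ΔEΔt:
ΔE = 1.139 eV = 1.825e-19 J
ΔEΔt = (1.825e-19 J) × (1.682e-16 s)
ΔEΔt = 3.070e-35 J·s

Compare to the minimum allowed value ℏ/2:
ℏ/2 = 5.273e-35 J·s

Since ΔEΔt = 3.070e-35 J·s < 5.273e-35 J·s = ℏ/2,
this violates the uncertainty relation.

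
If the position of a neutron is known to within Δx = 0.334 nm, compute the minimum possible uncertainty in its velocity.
94.255 m/s

Using the Heisenberg uncertainty principle and Δp = mΔv:
ΔxΔp ≥ ℏ/2
Δx(mΔv) ≥ ℏ/2

The minimum uncertainty in velocity is:
Δv_min = ℏ/(2mΔx)
Δv_min = (1.055e-34 J·s) / (2 × 1.675e-27 kg × 3.340e-10 m)
Δv_min = 9.425e+01 m/s = 94.255 m/s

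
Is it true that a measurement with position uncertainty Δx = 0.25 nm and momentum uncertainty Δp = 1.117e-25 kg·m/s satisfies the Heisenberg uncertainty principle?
No, it violates the uncertainty principle (impossible measurement).

Calculate the product ΔxΔp:
ΔxΔp = (2.500e-10 m) × (1.117e-25 kg·m/s)
ΔxΔp = 2.793e-35 J·s

Compare to the minimum allowed value ℏ/2:
ℏ/2 = 5.273e-35 J·s

Since ΔxΔp = 2.793e-35 J·s < 5.273e-35 J·s = ℏ/2,
the measurement violates the uncertainty principle.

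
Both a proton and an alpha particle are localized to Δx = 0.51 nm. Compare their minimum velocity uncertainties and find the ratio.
The proton has the larger minimum velocity uncertainty, by a ratio of 4.0.

For both particles, Δp_min = ℏ/(2Δx) = 1.034e-25 kg·m/s (same for both).

The velocity uncertainty is Δv = Δp/m:
- proton: Δv = 1.034e-25 / 1.673e-27 = 6.181e+01 m/s = 61.813 m/s
- alpha particle: Δv = 1.034e-25 / 6.645e-27 = 1.556e+01 m/s = 15.560 m/s

Ratio: 6.181e+01 / 1.556e+01 = 4.0

The lighter particle has larger velocity uncertainty because Δv ∝ 1/m.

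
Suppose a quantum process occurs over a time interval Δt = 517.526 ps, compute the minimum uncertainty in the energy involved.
635.922 neV

Using the energy-time uncertainty principle:
ΔEΔt ≥ ℏ/2

The minimum uncertainty in energy is:
ΔE_min = ℏ/(2Δt)
ΔE_min = (1.055e-34 J·s) / (2 × 5.175e-10 s)
ΔE_min = 1.019e-25 J = 635.922 neV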